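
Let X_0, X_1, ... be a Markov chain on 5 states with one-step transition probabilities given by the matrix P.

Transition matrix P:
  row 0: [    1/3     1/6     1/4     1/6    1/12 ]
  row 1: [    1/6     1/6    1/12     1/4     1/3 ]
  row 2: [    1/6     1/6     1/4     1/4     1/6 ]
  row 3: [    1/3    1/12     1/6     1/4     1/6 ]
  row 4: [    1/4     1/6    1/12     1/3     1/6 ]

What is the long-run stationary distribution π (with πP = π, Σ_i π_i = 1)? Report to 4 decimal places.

Balance equations π_j = Σ_i π_i·P[i][j]:
  π_0 = 1/3·π_0 + 1/6·π_1 + 1/6·π_2 + 1/3·π_3 + 1/4·π_4
  π_1 = 1/6·π_0 + 1/6·π_1 + 1/6·π_2 + 1/12·π_3 + 1/6·π_4
  π_2 = 1/4·π_0 + 1/12·π_1 + 1/4·π_2 + 1/6·π_3 + 1/12·π_4
  π_3 = 1/6·π_0 + 1/4·π_1 + 1/4·π_2 + 1/4·π_3 + 1/3·π_4
  normalize: π_0 + π_1 + π_2 + π_3 + π_4 = 1
Solving the linear system gives exactly π = [785/2959, 867/5918, 1049/5918, 716/2959, 500/2959].

π = [0.2653, 0.1465, 0.1773, 0.2420, 0.1690]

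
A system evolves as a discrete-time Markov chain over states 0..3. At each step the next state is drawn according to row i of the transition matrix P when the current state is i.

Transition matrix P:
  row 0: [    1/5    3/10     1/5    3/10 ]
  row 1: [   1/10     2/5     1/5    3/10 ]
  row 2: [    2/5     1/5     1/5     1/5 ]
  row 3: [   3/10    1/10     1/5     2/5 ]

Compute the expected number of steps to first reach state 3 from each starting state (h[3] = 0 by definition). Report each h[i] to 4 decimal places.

First-step conditioning: h[3] = 0; for i ≠ 3, h[i] = 1 + Σ_k P[i][k]·h[k].
  h[0] = 1 + 1/5·h[0] + 3/10·h[1] + 1/5·h[2]
  h[1] = 1 + 1/10·h[0] + 2/5·h[1] + 1/5·h[2]
  h[2] = 1 + 2/5·h[0] + 1/5·h[1] + 1/5·h[2]
Solving the 3×3 linear system over states ≠ 3 gives exactly h = [25/7, 25/7, 55/14, 0] (h[3] = 0 is the target).

h = [3.5714, 3.5714, 3.9286, 0.0000]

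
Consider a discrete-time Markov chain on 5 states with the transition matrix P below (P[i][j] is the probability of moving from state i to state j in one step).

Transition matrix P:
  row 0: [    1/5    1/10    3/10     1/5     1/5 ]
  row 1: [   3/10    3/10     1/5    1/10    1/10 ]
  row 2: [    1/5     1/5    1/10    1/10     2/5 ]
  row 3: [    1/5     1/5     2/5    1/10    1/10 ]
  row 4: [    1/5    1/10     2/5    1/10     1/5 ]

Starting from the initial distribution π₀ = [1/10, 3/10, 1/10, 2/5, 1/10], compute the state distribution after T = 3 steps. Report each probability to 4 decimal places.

t=0: π = [0.1000, 0.3000, 0.1000, 0.4000, 0.1000]
t=1: π = [0.2300, 0.2100, 0.3000, 0.1100, 0.1500]
t=2: π = [0.2210, 0.1830, 0.2450, 0.1230, 0.2280]
t=3: π = [0.2183, 0.1734, 0.2678, 0.1221, 0.2184]

π = [0.2183, 0.1734, 0.2678, 0.1221, 0.2184]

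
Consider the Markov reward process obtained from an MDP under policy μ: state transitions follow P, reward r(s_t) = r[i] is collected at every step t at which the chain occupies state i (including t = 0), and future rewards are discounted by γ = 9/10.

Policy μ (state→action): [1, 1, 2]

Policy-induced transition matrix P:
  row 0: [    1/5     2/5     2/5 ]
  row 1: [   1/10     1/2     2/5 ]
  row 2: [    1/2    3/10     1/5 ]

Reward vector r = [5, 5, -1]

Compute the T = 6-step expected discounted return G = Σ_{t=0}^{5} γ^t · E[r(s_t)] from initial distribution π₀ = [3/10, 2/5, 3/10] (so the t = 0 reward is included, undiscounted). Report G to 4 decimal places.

G = 14.2263

t=0: π = [0.3000, 0.4000, 0.3000], E[r] = 3.2000, γ^t·E[r] = 3.200000, running G = 3.200000
t=1: π = [0.2500, 0.4100, 0.3400], E[r] = 2.9600, γ^t·E[r] = 2.664000, running G = 5.864000
t=2: π = [0.2610, 0.4070, 0.3320], E[r] = 3.0080, γ^t·E[r] = 2.436480, running G = 8.300480
t=3: π = [0.2589, 0.4075, 0.3336], E[r] = 2.9984, γ^t·E[r] = 2.185834, running G = 10.486314
t=4: π = [0.2593, 0.4074, 0.3333], E[r] = 3.0003, γ^t·E[r] = 1.968510, running G = 12.454824
t=5: π = [0.2592, 0.4074, 0.3333], E[r] = 2.9999, γ^t·E[r] = 1.771432, running G = 14.226256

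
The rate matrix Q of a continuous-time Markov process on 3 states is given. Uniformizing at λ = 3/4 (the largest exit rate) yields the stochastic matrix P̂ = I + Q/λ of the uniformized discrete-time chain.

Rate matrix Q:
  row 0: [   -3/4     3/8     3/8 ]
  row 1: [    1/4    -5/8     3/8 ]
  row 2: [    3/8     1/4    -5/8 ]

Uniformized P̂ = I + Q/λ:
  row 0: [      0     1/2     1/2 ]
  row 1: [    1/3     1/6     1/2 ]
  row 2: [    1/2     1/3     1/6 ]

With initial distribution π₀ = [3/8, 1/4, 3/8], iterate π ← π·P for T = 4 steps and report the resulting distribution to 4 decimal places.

π = [0.2978, 0.3272, 0.3750]

t=0: π = [0.3750, 0.2500, 0.3750]
t=1: π = [0.2708, 0.3542, 0.3750]
t=2: π = [0.3056, 0.3194, 0.3750]
t=3: π = [0.2940, 0.3310, 0.3750]
t=4: π = [0.2978, 0.3272, 0.3750]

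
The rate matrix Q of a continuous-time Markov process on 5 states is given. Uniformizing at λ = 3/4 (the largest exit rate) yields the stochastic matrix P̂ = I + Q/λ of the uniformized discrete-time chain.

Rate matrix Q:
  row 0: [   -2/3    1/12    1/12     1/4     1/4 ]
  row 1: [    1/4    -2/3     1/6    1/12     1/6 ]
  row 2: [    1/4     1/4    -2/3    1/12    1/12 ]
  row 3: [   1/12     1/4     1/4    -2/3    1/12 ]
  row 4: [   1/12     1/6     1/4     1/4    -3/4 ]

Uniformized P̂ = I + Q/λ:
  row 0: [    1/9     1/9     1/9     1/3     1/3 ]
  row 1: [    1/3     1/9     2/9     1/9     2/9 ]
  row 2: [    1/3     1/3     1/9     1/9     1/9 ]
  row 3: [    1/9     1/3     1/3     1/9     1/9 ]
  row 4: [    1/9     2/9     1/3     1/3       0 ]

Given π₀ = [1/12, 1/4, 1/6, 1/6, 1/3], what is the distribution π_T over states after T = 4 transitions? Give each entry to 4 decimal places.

π = [0.2068, 0.2207, 0.2156, 0.1940, 0.1629]

t=0: π = [0.0833, 0.2500, 0.1667, 0.1667, 0.3333]
t=1: π = [0.2037, 0.2222, 0.2500, 0.2037, 0.1204]
t=2: π = [0.2160, 0.2253, 0.2078, 0.1831, 0.1677]
t=3: π = [0.2074, 0.2166, 0.2141, 0.1964, 0.1655]
t=4: π = [0.2068, 0.2207, 0.2156, 0.1940, 0.1629]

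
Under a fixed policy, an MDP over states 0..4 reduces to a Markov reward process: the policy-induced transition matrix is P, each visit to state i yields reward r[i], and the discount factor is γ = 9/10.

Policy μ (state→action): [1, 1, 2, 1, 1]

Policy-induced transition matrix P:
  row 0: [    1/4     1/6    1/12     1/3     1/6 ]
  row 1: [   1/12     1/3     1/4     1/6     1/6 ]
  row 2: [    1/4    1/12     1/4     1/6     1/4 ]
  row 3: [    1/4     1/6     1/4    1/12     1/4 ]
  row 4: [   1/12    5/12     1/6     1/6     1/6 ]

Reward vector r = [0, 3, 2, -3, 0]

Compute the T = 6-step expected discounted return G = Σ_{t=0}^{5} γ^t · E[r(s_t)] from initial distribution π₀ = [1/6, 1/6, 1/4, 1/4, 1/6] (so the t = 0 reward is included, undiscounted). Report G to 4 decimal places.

t=0: π = [0.1667, 0.1667, 0.2500, 0.2500, 0.1667], E[r] = 0.2500, γ^t·E[r] = 0.250000, running G = 0.250000
t=1: π = [0.1944, 0.2153, 0.2083, 0.1736, 0.2083], E[r] = 0.5417, γ^t·E[r] = 0.487500, running G = 0.737500
t=2: π = [0.1794, 0.2373, 0.2002, 0.1846, 0.1985], E[r] = 0.5584, γ^t·E[r] = 0.452344, running G = 1.189844
t=3: π = [0.1774, 0.2391, 0.2036, 0.1812, 0.1987], E[r] = 0.5810, γ^t·E[r] = 0.423563, running G = 1.613406
t=4: π = [0.1770, 0.2392, 0.2039, 0.1811, 0.1987], E[r] = 0.5821, γ^t·E[r] = 0.381916, running G = 1.995322
t=5: π = [0.1770, 0.2392, 0.2039, 0.1811, 0.1988], E[r] = 0.5823, γ^t·E[r] = 0.343869, running G = 2.339191

G = 2.3392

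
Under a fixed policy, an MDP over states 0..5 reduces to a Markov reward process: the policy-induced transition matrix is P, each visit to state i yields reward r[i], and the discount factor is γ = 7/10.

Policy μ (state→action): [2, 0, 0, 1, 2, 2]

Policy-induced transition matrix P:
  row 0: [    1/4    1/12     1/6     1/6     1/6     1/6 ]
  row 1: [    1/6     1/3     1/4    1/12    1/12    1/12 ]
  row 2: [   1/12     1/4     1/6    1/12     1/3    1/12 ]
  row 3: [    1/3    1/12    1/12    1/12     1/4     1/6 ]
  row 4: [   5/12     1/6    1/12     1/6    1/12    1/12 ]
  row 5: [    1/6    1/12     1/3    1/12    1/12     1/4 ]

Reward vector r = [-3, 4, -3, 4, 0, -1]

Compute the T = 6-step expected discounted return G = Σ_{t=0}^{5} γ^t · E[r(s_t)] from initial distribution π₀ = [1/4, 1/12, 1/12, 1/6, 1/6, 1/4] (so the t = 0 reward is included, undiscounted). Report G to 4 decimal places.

t=0: π = [0.2500, 0.0833, 0.0833, 0.1667, 0.1667, 0.2500], E[r] = -0.2500, γ^t·E[r] = -0.250000, running G = -0.250000
t=1: π = [0.2500, 0.1319, 0.1875, 0.1181, 0.1528, 0.1597], E[r] = -0.4722, γ^t·E[r] = -0.330556, running G = -0.580556
t=2: π = [0.2297, 0.1603, 0.1817, 0.1169, 0.1707, 0.1406], E[r] = -0.2662, γ^t·E[r] = -0.130440, running G = -0.710995
t=3: π = [0.2328, 0.1679, 0.1795, 0.1167, 0.1674, 0.1357], E[r] = -0.2341, γ^t·E[r] = -0.080308, running G = -0.791303
t=4: π = [0.2324, 0.1692, 0.1796, 0.1167, 0.1671, 0.1351], E[r] = -0.2276, γ^t·E[r] = -0.054654, running G = -0.845958
t=5: π = [0.2323, 0.1695, 0.1796, 0.1166, 0.1670, 0.1349], E[r] = -0.2263, γ^t·E[r] = -0.038026, running G = -0.883984

G = -0.8840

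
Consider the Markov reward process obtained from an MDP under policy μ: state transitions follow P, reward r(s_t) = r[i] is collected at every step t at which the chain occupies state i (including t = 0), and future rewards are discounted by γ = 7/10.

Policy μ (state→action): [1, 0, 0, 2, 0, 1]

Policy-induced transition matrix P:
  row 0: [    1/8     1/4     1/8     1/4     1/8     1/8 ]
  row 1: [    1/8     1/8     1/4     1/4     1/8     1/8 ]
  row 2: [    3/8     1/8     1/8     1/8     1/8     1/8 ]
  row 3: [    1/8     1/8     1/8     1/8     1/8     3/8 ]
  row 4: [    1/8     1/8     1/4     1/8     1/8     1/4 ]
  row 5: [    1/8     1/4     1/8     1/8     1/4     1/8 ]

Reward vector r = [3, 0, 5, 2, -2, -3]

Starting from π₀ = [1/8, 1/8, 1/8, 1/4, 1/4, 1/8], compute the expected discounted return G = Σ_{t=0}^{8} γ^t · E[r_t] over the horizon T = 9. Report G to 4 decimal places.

t=0: π = [0.1250, 0.1250, 0.1250, 0.2500, 0.2500, 0.1250], E[r] = 0.6250, γ^t·E[r] = 0.625000, running G = 0.625000
t=1: π = [0.1563, 0.1563, 0.1719, 0.1563, 0.1406, 0.2188], E[r] = 0.7031, γ^t·E[r] = 0.492188, running G = 1.117188
t=2: π = [0.1680, 0.1719, 0.1621, 0.1641, 0.1523, 0.1816], E[r] = 0.7930, γ^t·E[r] = 0.388555, running G = 1.505742
t=3: π = [0.1655, 0.1687, 0.1655, 0.1675, 0.1477, 0.1851], E[r] = 0.8086, γ^t·E[r] = 0.277348, running G = 1.783090
t=4: π = [0.1664, 0.1688, 0.1646, 0.1668, 0.1481, 0.1853], E[r] = 0.8032, γ^t·E[r] = 0.192846, running G = 1.975936
t=5: π = [0.1661, 0.1690, 0.1646, 0.1669, 0.1482, 0.1852], E[r] = 0.8033, γ^t·E[r] = 0.135018, running G = 2.110954
t=6: π = [0.1662, 0.1689, 0.1646, 0.1669, 0.1482, 0.1852], E[r] = 0.8034, γ^t·E[r] = 0.094520, running G = 2.205474
t=7: π = [0.1662, 0.1689, 0.1646, 0.1669, 0.1482, 0.1852], E[r] = 0.8034, γ^t·E[r] = 0.066162, running G = 2.271636
t=8: π = [0.1662, 0.1689, 0.1646, 0.1669, 0.1482, 0.1852], E[r] = 0.8034, γ^t·E[r] = 0.046314, running G = 2.317950

G = 2.3180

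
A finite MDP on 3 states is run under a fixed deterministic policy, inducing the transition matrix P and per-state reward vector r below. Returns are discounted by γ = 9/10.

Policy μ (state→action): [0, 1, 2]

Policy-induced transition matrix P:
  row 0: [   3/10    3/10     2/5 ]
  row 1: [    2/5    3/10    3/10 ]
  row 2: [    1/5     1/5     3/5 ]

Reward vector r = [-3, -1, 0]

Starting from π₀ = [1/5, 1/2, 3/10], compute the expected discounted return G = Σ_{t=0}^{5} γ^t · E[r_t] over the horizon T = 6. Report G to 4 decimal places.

G = -5.2689

t=0: π = [0.2000, 0.5000, 0.3000], E[r] = -1.1000, γ^t·E[r] = -1.100000, running G = -1.100000
t=1: π = [0.3200, 0.2700, 0.4100], E[r] = -1.2300, γ^t·E[r] = -1.107000, running G = -2.207000
t=2: π = [0.2860, 0.2590, 0.4550], E[r] = -1.1170, γ^t·E[r] = -0.904770, running G = -3.111770
t=3: π = [0.2804, 0.2545, 0.4651], E[r] = -1.0957, γ^t·E[r] = -0.798765, running G = -3.910535
t=4: π = [0.2789, 0.2535, 0.4676], E[r] = -1.0903, γ^t·E[r] = -0.715352, running G = -4.625888
t=5: π = [0.2786, 0.2532, 0.4682], E[r] = -1.0890, γ^t·E[r] = -0.643055, running G = -5.268943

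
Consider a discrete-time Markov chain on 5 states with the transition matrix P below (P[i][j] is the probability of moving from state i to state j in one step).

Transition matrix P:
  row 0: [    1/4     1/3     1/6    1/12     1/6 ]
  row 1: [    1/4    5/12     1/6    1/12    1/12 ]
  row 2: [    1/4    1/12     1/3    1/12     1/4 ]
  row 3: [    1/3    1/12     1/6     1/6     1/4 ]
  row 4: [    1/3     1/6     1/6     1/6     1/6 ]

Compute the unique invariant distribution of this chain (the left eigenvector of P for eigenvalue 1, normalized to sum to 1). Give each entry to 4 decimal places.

Balance equations π_j = Σ_i π_i·P[i][j]:
  π_0 = 1/4·π_0 + 1/4·π_1 + 1/4·π_2 + 1/3·π_3 + 1/3·π_4
  π_1 = 1/3·π_0 + 5/12·π_1 + 1/12·π_2 + 1/12·π_3 + 1/6·π_4
  π_2 = 1/6·π_0 + 1/6·π_1 + 1/3·π_2 + 1/6·π_3 + 1/6·π_4
  π_3 = 1/12·π_0 + 1/12·π_1 + 1/12·π_2 + 1/6·π_3 + 1/6·π_4
  normalize: π_0 + π_1 + π_2 + π_3 + π_4 = 1
Solving the linear system gives exactly π = [967/3540, 881/3540, 1/5, 377/3540, 607/3540].

π = [0.2732, 0.2489, 0.2000, 0.1065, 0.1715]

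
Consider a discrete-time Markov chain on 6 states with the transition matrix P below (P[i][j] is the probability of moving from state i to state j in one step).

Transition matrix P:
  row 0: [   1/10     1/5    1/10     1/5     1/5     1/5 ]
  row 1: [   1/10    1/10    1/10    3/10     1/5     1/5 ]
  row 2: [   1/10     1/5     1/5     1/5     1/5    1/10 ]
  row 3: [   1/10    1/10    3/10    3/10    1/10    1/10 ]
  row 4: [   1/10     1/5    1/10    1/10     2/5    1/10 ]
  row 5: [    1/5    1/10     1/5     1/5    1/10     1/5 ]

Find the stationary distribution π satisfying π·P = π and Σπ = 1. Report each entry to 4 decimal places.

Balance equations π_j = Σ_i π_i·P[i][j]:
  π_0 = 1/10·π_0 + 1/10·π_1 + 1/10·π_2 + 1/10·π_3 + 1/10·π_4 + 1/5·π_5
  π_1 = 1/5·π_0 + 1/10·π_1 + 1/5·π_2 + 1/10·π_3 + 1/5·π_4 + 1/10·π_5
  π_2 = 1/10·π_0 + 1/10·π_1 + 1/5·π_2 + 3/10·π_3 + 1/10·π_4 + 1/5·π_5
  π_3 = 1/5·π_0 + 3/10·π_1 + 1/5·π_2 + 3/10·π_3 + 1/10·π_4 + 1/5·π_5
  π_4 = 1/5·π_0 + 1/5·π_1 + 1/5·π_2 + 1/10·π_3 + 2/5·π_4 + 1/10·π_5
  normalize: π_0 + π_1 + π_2 + π_3 + π_4 + π_5 = 1
Solving the linear system gives exactly π = [8090/70941, 10600/70941, 12394/70941, 15323/70941, 14575/70941, 9959/70941].

π = [0.1140, 0.1494, 0.1747, 0.2160, 0.2055, 0.1404]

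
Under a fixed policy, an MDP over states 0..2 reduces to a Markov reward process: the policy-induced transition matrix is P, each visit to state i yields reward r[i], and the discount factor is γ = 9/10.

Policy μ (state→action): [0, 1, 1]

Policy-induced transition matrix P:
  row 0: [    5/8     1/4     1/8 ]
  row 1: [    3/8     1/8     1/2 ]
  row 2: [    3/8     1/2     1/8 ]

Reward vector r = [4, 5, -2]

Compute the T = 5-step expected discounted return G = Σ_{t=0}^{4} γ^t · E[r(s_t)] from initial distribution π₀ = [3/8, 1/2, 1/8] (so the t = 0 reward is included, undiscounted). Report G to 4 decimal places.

t=0: π = [0.3750, 0.5000, 0.1250], E[r] = 3.7500, γ^t·E[r] = 3.750000, running G = 3.750000
t=1: π = [0.4688, 0.2188, 0.3125], E[r] = 2.3438, γ^t·E[r] = 2.109375, running G = 5.859375
t=2: π = [0.4922, 0.3008, 0.2070], E[r] = 3.0586, γ^t·E[r] = 2.477461, running G = 8.336836
t=3: π = [0.4980, 0.2642, 0.2378], E[r] = 2.8374, γ^t·E[r] = 2.068466, running G = 10.405302
t=4: π = [0.4995, 0.2764, 0.2241], E[r] = 2.9321, γ^t·E[r] = 1.923730, running G = 12.329032

G = 12.3290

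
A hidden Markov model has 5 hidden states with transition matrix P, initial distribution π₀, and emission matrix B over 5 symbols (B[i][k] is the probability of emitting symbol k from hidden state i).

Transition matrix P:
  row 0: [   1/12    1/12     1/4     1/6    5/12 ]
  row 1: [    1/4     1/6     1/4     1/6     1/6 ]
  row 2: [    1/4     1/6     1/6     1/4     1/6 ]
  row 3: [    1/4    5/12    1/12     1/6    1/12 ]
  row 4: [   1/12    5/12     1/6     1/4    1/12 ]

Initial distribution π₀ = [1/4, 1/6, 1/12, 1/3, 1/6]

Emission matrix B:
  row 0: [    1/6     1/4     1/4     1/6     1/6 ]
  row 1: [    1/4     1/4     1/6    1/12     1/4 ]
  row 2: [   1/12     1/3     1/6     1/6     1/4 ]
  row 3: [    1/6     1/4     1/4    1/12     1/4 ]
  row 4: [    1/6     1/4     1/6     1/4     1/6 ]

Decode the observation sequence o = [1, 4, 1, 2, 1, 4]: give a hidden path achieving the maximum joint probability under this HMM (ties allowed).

path = [3, 1, 2, 0, 4, 1]

t=0: δ = [6.250e-02, 4.167e-02, 2.778e-02, 8.333e-02, 4.167e-02]  (obs o_0=1)
t=1: δ = [3.472e-03, 8.681e-03, 3.906e-03, 3.472e-03, 4.340e-03]  ψ = [3, 3, 0, 3, 0]  (obs o_1=4)
t=2: δ = [5.425e-04, 4.521e-04, 7.234e-04, 3.617e-04, 3.617e-04]  ψ = [1, 4, 1, 1, 0]  (obs o_2=1)
t=3: δ = [4.521e-05, 2.512e-05, 2.261e-05, 4.521e-05, 3.768e-05]  ψ = [2, 3, 0, 2, 0]  (obs o_3=2)
t=4: δ = [2.826e-06, 4.710e-06, 3.768e-06, 2.355e-06, 4.710e-06]  ψ = [3, 3, 0, 4, 0]  (obs o_4=1)
t=5: δ = [1.962e-07, 4.906e-07, 2.943e-07, 2.943e-07, 1.962e-07]  ψ = [1, 4, 1, 4, 0]  (obs o_5=4)
backtrack: best end state = 1; path = [3, 1, 2, 0, 4, 1]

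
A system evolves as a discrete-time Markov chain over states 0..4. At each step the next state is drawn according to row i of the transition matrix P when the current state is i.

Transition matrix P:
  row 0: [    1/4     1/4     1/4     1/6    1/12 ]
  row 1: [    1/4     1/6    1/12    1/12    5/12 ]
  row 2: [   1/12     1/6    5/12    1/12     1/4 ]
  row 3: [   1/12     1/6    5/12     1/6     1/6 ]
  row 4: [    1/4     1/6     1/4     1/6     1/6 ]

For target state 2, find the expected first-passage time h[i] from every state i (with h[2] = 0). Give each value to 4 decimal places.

h = [4.1549, 4.8332, 0.0000, 3.4008, 4.0933]

First-step conditioning: h[2] = 0; for i ≠ 2, h[i] = 1 + Σ_k P[i][k]·h[k].
  h[0] = 1 + 1/4·h[0] + 1/4·h[1] + 1/6·h[3] + 1/12·h[4]
  h[1] = 1 + 1/4·h[0] + 1/6·h[1] + 1/12·h[3] + 5/12·h[4]
  h[3] = 1 + 1/12·h[0] + 1/6·h[1] + 1/6·h[3] + 1/6·h[4]
  h[4] = 1 + 1/4·h[0] + 1/6·h[1] + 1/6·h[3] + 1/6·h[4]
Solving the 4×4 linear system over states ≠ 2 gives exactly h = [5256/1265, 6114/1265, 0, 4302/1265, 5178/1265] (h[2] = 0 is the target).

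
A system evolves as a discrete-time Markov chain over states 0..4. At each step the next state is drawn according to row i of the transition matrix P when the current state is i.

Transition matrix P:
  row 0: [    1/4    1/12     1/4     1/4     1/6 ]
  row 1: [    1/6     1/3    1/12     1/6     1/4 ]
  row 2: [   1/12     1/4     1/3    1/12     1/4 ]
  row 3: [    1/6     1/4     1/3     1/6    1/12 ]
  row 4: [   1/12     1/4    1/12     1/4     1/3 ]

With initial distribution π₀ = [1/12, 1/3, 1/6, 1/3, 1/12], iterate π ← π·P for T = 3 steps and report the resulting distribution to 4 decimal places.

t=0: π = [0.0833, 0.3333, 0.1667, 0.3333, 0.0833]
t=1: π = [0.1528, 0.2639, 0.2222, 0.1667, 0.1944]
t=2: π = [0.1447, 0.2465, 0.2060, 0.1771, 0.2257]
t=3: π = [0.1427, 0.2464, 0.2032, 0.1804, 0.2272]

π = [0.1427, 0.2464, 0.2032, 0.1804, 0.2272]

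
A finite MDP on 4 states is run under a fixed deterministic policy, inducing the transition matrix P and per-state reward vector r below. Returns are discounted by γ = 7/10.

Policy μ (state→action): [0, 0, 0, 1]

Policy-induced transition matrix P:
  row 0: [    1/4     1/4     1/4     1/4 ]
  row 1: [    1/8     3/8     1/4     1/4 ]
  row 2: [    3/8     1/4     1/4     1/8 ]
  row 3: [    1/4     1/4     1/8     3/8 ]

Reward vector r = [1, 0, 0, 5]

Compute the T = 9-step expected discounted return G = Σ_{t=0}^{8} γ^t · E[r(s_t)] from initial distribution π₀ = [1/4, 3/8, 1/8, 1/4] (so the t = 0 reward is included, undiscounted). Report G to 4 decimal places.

t=0: π = [0.2500, 0.3750, 0.1250, 0.2500], E[r] = 1.5000, γ^t·E[r] = 1.500000, running G = 1.500000
t=1: π = [0.2188, 0.2969, 0.2188, 0.2656], E[r] = 1.5469, γ^t·E[r] = 1.082813, running G = 2.582813
t=2: π = [0.2402, 0.2871, 0.2168, 0.2559], E[r] = 1.5195, γ^t·E[r] = 0.744570, running G = 3.327383
t=3: π = [0.2412, 0.2859, 0.2180, 0.2549], E[r] = 1.5156, γ^t·E[r] = 0.519859, running G = 3.847242
t=4: π = [0.2415, 0.2857, 0.2181, 0.2546], E[r] = 1.5146, γ^t·E[r] = 0.363645, running G = 4.210887
t=5: π = [0.2416, 0.2857, 0.2182, 0.2546], E[r] = 1.5143, γ^t·E[r] = 0.254516, running G = 4.465403
t=6: π = [0.2416, 0.2857, 0.2182, 0.2545], E[r] = 1.5143, γ^t·E[r] = 0.178156, running G = 4.643559
t=7: π = [0.2416, 0.2857, 0.2182, 0.2545], E[r] = 1.5143, γ^t·E[r] = 0.124708, running G = 4.768267
t=8: π = [0.2416, 0.2857, 0.2182, 0.2545], E[r] = 1.5143, γ^t·E[r] = 0.087296, running G = 4.855562

G = 4.8556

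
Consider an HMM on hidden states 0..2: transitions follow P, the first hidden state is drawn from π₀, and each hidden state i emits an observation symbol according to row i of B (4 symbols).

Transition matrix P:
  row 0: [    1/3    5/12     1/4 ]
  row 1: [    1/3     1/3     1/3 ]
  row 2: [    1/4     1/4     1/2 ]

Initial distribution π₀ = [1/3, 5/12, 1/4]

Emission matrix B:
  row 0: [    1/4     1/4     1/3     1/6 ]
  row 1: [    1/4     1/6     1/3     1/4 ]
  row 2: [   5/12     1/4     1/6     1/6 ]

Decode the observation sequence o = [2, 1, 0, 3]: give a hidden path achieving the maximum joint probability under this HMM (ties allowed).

t=0: δ = [1.111e-01, 1.389e-01, 4.167e-02]  (obs o_0=2)
t=1: δ = [1.157e-02, 7.716e-03, 1.157e-02]  ψ = [1, 0, 1]  (obs o_1=1)
t=2: δ = [9.645e-04, 1.206e-03, 2.411e-03]  ψ = [0, 0, 2]  (obs o_2=0)
t=3: δ = [1.005e-04, 1.507e-04, 2.009e-04]  ψ = [2, 2, 2]  (obs o_3=3)
backtrack: best end state = 2; path = [1, 2, 2, 2]

path = [1, 2, 2, 2]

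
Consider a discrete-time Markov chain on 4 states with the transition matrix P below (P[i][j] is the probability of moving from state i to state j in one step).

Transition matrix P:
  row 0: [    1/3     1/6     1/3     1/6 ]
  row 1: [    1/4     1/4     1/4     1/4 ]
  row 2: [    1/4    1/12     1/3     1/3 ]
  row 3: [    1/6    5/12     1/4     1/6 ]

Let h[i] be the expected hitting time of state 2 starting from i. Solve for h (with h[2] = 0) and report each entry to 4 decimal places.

h = [3.3506, 3.6883, 0.0000, 3.7143]

First-step conditioning: h[2] = 0; for i ≠ 2, h[i] = 1 + Σ_k P[i][k]·h[k].
  h[0] = 1 + 1/3·h[0] + 1/6·h[1] + 1/6·h[3]
  h[1] = 1 + 1/4·h[0] + 1/4·h[1] + 1/4·h[3]
  h[3] = 1 + 1/6·h[0] + 5/12·h[1] + 1/6·h[3]
Solving the 3×3 linear system over states ≠ 2 gives exactly h = [258/77, 284/77, 0, 26/7] (h[2] = 0 is the target).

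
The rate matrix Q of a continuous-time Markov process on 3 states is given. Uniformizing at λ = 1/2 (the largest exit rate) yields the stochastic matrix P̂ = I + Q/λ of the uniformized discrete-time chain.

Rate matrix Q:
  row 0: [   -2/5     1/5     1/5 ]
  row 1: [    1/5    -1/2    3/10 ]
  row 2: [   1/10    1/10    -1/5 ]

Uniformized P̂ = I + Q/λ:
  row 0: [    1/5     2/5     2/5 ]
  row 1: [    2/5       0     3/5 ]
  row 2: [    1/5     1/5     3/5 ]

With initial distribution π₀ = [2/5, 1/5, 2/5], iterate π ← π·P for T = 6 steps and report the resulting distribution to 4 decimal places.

π = [0.2414, 0.2068, 0.5518]

t=0: π = [0.4000, 0.2000, 0.4000]
t=1: π = [0.2400, 0.2400, 0.5200]
t=2: π = [0.2480, 0.2000, 0.5520]
t=3: π = [0.2400, 0.2096, 0.5504]
t=4: π = [0.2419, 0.2061, 0.5520]
t=5: π = [0.2412, 0.2072, 0.5516]
t=6: π = [0.2414, 0.2068, 0.5518]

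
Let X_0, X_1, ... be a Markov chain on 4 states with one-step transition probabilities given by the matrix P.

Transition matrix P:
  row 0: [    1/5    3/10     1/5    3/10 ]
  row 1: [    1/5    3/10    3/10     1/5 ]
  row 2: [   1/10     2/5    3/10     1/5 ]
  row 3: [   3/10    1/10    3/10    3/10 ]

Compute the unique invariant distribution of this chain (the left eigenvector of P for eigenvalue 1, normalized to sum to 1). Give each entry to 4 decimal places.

π = [0.1964, 0.2792, 0.2804, 0.2440]

Balance equations π_j = Σ_i π_i·P[i][j]:
  π_0 = 1/5·π_0 + 1/5·π_1 + 1/10·π_2 + 3/10·π_3
  π_1 = 3/10·π_0 + 3/10·π_1 + 2/5·π_2 + 1/10·π_3
  π_2 = 1/5·π_0 + 3/10·π_1 + 3/10·π_2 + 3/10·π_3
  normalize: π_0 + π_1 + π_2 + π_3 = 1
Solving the linear system gives exactly π = [173/881, 246/881, 247/881, 215/881].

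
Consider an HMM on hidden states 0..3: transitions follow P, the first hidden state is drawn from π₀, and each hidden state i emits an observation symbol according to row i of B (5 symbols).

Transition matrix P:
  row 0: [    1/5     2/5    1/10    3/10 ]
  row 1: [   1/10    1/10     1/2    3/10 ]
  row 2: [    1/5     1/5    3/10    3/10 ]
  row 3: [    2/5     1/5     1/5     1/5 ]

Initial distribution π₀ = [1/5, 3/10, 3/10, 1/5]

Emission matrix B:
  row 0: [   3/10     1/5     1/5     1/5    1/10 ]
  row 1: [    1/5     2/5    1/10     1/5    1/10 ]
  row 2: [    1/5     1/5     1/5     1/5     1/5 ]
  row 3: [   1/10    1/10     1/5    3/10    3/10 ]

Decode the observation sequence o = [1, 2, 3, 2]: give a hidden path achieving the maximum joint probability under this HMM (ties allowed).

path = [1, 2, 3, 0]

t=0: δ = [4.000e-02, 1.200e-01, 6.000e-02, 2.000e-02]  (obs o_0=1)
t=1: δ = [2.400e-03, 1.600e-03, 1.200e-02, 7.200e-03]  ψ = [1, 0, 1, 1]  (obs o_1=2)
t=2: δ = [5.760e-04, 4.800e-04, 7.200e-04, 1.080e-03]  ψ = [3, 2, 2, 2]  (obs o_2=3)
t=3: δ = [8.640e-05, 2.304e-05, 4.800e-05, 4.320e-05]  ψ = [3, 0, 1, 2]  (obs o_3=2)
backtrack: best end state = 0; path = [1, 2, 3, 0]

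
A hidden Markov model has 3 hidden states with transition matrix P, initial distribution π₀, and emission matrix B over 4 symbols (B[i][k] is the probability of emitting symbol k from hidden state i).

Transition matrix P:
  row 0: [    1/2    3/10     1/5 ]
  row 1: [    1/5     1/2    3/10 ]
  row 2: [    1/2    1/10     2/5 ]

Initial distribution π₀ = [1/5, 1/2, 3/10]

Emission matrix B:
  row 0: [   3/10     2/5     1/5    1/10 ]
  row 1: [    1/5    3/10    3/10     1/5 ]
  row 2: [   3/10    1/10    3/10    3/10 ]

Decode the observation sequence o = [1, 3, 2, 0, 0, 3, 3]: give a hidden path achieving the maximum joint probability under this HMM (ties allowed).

path = [1, 1, 1, 2, 2, 2, 2]

t=0: δ = [8.000e-02, 1.500e-01, 3.000e-02]  (obs o_0=1)
t=1: δ = [4.000e-03, 1.500e-02, 1.350e-02]  ψ = [0, 1, 1]  (obs o_1=3)
t=2: δ = [1.350e-03, 2.250e-03, 1.620e-03]  ψ = [2, 1, 2]  (obs o_2=2)
t=3: δ = [2.430e-04, 2.250e-04, 2.025e-04]  ψ = [2, 1, 1]  (obs o_3=0)
t=4: δ = [3.645e-05, 2.250e-05, 2.430e-05]  ψ = [0, 1, 2]  (obs o_4=0)
t=5: δ = [1.822e-06, 2.250e-06, 2.916e-06]  ψ = [0, 1, 2]  (obs o_5=3)
t=6: δ = [1.458e-07, 2.250e-07, 3.499e-07]  ψ = [2, 1, 2]  (obs o_6=3)
backtrack: best end state = 2; path = [1, 1, 1, 2, 2, 2, 2]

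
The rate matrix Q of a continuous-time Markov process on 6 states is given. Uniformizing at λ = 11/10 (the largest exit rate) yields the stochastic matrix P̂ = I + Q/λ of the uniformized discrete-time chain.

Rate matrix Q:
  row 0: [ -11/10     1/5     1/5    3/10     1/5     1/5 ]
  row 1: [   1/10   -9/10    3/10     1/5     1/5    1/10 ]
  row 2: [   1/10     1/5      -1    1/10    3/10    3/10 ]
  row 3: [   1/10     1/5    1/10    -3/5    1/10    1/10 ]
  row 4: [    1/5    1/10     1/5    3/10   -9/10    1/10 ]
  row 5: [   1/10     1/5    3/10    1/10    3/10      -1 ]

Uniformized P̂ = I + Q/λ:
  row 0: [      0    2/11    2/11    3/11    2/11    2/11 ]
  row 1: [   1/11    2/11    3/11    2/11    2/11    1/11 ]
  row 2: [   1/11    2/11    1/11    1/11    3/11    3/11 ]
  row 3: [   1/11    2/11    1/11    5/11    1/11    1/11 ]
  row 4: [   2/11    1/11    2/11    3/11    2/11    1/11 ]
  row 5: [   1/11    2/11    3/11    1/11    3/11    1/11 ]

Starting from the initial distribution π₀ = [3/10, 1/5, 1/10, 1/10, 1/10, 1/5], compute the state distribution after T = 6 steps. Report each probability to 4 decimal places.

t=0: π = [0.3000, 0.2000, 0.1000, 0.1000, 0.1000, 0.2000]
t=1: π = [0.0727, 0.1727, 0.2000, 0.2182, 0.2000, 0.1364]
t=2: π = [0.1025, 0.1636, 0.1719, 0.2355, 0.1926, 0.1339]
t=3: π = [0.0991, 0.1643, 0.1718, 0.2451, 0.1882, 0.1315]
t=4: π = [0.0990, 0.1647, 0.1708, 0.2472, 0.1871, 0.1312]
t=5: π = [0.0989, 0.1648, 0.1707, 0.2478, 0.1868, 0.1310]
t=6: π = [0.0989, 0.1648, 0.1707, 0.2479, 0.1867, 0.1309]

π = [0.0989, 0.1648, 0.1707, 0.2479, 0.1867, 0.1309]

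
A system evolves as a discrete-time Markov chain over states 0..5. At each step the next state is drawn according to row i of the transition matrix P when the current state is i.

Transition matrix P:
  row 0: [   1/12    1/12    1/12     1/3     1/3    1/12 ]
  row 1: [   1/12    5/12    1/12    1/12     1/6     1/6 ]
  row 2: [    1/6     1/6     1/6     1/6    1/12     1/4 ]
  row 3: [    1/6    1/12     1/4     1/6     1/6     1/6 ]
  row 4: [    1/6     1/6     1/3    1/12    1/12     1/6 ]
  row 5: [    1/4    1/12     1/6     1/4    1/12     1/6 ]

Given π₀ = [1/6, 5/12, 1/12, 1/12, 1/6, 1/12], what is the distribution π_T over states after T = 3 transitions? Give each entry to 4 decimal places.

t=0: π = [0.1667, 0.4167, 0.0833, 0.0833, 0.1667, 0.0833]
t=1: π = [0.1250, 0.2431, 0.1528, 0.1528, 0.1667, 0.1597]
t=2: π = [0.1493, 0.1910, 0.1765, 0.1667, 0.1476, 0.1690]
t=3: π = [0.1524, 0.1740, 0.1768, 0.1774, 0.1505, 0.1689]

π = [0.1524, 0.1740, 0.1768, 0.1774, 0.1505, 0.1689]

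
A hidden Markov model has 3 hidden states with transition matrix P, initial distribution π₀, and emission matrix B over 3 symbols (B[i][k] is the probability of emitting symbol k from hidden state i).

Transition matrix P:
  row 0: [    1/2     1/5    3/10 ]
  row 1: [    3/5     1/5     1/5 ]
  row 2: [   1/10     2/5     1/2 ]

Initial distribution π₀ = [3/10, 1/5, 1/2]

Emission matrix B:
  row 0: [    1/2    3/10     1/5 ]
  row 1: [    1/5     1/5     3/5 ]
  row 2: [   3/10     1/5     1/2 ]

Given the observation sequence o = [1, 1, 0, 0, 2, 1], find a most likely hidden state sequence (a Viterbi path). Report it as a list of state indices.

path = [0, 0, 0, 0, 1, 0]

t=0: δ = [9.000e-02, 4.000e-02, 1.000e-01]  (obs o_0=1)
t=1: δ = [1.350e-02, 8.000e-03, 1.000e-02]  ψ = [0, 2, 2]  (obs o_1=1)
t=2: δ = [3.375e-03, 8.000e-04, 1.500e-03]  ψ = [0, 2, 2]  (obs o_2=0)
t=3: δ = [8.437e-04, 1.350e-04, 3.037e-04]  ψ = [0, 0, 0]  (obs o_3=0)
t=4: δ = [8.438e-05, 1.012e-04, 1.266e-04]  ψ = [0, 0, 0]  (obs o_4=2)
t=5: δ = [1.822e-05, 1.013e-05, 1.266e-05]  ψ = [1, 2, 2]  (obs o_5=1)
backtrack: best end state = 0; path = [0, 0, 0, 0, 1, 0]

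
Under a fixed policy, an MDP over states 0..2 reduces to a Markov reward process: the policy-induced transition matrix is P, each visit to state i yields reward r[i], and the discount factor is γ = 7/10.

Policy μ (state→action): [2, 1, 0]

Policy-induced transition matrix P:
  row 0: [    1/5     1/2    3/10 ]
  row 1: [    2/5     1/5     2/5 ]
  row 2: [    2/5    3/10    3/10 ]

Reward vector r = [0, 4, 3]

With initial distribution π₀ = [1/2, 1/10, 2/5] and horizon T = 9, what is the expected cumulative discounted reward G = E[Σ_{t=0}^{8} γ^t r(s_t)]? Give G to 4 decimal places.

t=0: π = [0.5000, 0.1000, 0.4000], E[r] = 1.6000, γ^t·E[r] = 1.600000, running G = 1.600000
t=1: π = [0.3000, 0.3900, 0.3100], E[r] = 2.4900, γ^t·E[r] = 1.743000, running G = 3.343000
t=2: π = [0.3400, 0.3210, 0.3390], E[r] = 2.3010, γ^t·E[r] = 1.127490, running G = 4.470490
t=3: π = [0.3320, 0.3359, 0.3321], E[r] = 2.3399, γ^t·E[r] = 0.802586, running G = 5.273076
t=4: π = [0.3336, 0.3328, 0.3336], E[r] = 2.3320, γ^t·E[r] = 0.559916, running G = 5.832991
t=5: π = [0.3333, 0.3334, 0.3333], E[r] = 2.3336, γ^t·E[r] = 0.392208, running G = 6.225199
t=6: π = [0.3333, 0.3333, 0.3333], E[r] = 2.3333, γ^t·E[r] = 0.274508, running G = 6.499707
t=7: π = [0.3333, 0.3333, 0.3333], E[r] = 2.3333, γ^t·E[r] = 0.192161, running G = 6.691868
t=8: π = [0.3333, 0.3333, 0.3333], E[r] = 2.3333, γ^t·E[r] = 0.134512, running G = 6.826380

G = 6.8264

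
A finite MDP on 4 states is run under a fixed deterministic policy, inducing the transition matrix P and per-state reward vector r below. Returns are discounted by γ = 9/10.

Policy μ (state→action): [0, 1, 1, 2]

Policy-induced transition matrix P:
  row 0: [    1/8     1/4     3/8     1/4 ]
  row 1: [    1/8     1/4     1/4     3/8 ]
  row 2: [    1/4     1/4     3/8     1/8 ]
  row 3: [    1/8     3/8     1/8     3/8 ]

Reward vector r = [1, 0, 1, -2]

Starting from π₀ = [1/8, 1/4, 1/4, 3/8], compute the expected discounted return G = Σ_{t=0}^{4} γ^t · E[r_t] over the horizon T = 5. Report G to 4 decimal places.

t=0: π = [0.1250, 0.2500, 0.2500, 0.3750], E[r] = -0.3750, γ^t·E[r] = -0.375000, running G = -0.375000
t=1: π = [0.1563, 0.2969, 0.2500, 0.2969], E[r] = -0.1875, γ^t·E[r] = -0.168750, running G = -0.543750
t=2: π = [0.1563, 0.2871, 0.2637, 0.2930], E[r] = -0.1660, γ^t·E[r] = -0.134473, running G = -0.678223
t=3: π = [0.1580, 0.2866, 0.2659, 0.2896], E[r] = -0.1553, γ^t·E[r] = -0.113194, running G = -0.791417
t=4: π = [0.1582, 0.2862, 0.2668, 0.2888], E[r] = -0.1526, γ^t·E[r] = -0.100093, running G = -0.891510

G = -0.8915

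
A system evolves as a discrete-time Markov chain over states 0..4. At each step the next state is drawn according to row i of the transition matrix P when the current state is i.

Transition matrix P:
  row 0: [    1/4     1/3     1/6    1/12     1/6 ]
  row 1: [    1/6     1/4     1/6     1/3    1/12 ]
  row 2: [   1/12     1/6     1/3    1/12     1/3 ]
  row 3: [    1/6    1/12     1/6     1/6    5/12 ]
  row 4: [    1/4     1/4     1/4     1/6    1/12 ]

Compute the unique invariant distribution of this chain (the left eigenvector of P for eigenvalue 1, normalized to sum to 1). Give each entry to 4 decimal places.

Balance equations π_j = Σ_i π_i·P[i][j]:
  π_0 = 1/4·π_0 + 1/6·π_1 + 1/12·π_2 + 1/6·π_3 + 1/4·π_4
  π_1 = 1/3·π_0 + 1/4·π_1 + 1/6·π_2 + 1/12·π_3 + 1/4·π_4
  π_2 = 1/6·π_0 + 1/6·π_1 + 1/3·π_2 + 1/6·π_3 + 1/4·π_4
  π_3 = 1/12·π_0 + 1/3·π_1 + 1/12·π_2 + 1/6·π_3 + 1/6·π_4
  normalize: π_0 + π_1 + π_2 + π_3 + π_4 = 1
Solving the linear system gives exactly π = [1719/9506, 1038/4753, 2101/9506, 806/4753, 999/4753].

π = [0.1808, 0.2184, 0.2210, 0.1696, 0.2102]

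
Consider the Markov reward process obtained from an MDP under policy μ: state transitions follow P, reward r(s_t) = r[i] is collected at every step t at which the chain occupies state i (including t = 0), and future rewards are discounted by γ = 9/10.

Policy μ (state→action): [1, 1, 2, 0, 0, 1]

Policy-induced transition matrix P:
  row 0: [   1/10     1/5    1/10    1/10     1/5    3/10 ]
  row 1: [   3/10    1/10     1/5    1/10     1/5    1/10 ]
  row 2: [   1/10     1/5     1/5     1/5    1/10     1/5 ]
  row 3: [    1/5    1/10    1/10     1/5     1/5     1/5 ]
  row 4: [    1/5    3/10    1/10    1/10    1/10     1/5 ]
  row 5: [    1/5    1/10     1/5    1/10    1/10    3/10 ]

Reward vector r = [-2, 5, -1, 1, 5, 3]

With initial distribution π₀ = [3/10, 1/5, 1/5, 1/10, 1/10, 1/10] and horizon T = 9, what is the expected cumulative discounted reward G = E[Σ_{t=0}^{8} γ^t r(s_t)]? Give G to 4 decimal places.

t=0: π = [0.3000, 0.2000, 0.2000, 0.1000, 0.1000, 0.1000], E[r] = 1.1000, γ^t·E[r] = 1.100000, running G = 1.100000
t=1: π = [0.1700, 0.1700, 0.1500, 0.1300, 0.1600, 0.2200], E[r] = 1.9500, γ^t·E[r] = 1.755000, running G = 2.855000
t=2: π = [0.1850, 0.1640, 0.1540, 0.1280, 0.1470, 0.2220], E[r] = 1.8250, γ^t·E[r] = 1.478250, running G = 4.333250
t=3: π = [0.1825, 0.1633, 0.1540, 0.1282, 0.1477, 0.2243], E[r] = 1.8371, γ^t·E[r] = 1.339246, running G = 5.672496
t=4: π = [0.1827, 0.1632, 0.1542, 0.1282, 0.1474, 0.2244], E[r] = 1.8347, γ^t·E[r] = 1.203747, running G = 6.876243
t=5: π = [0.1826, 0.1632, 0.1542, 0.1282, 0.1474, 0.2244], E[r] = 1.8348, γ^t·E[r] = 1.083440, running G = 7.959682
t=6: π = [0.1826, 0.1632, 0.1542, 0.1282, 0.1474, 0.2244], E[r] = 1.8348, γ^t·E[r] = 0.975079, running G = 8.934762
t=7: π = [0.1826, 0.1632, 0.1542, 0.1282, 0.1474, 0.2244], E[r] = 1.8348, γ^t·E[r] = 0.877571, running G = 9.812333
t=8: π = [0.1826, 0.1632, 0.1542, 0.1282, 0.1474, 0.2244], E[r] = 1.8348, γ^t·E[r] = 0.789814, running G = 10.602147

G = 10.6021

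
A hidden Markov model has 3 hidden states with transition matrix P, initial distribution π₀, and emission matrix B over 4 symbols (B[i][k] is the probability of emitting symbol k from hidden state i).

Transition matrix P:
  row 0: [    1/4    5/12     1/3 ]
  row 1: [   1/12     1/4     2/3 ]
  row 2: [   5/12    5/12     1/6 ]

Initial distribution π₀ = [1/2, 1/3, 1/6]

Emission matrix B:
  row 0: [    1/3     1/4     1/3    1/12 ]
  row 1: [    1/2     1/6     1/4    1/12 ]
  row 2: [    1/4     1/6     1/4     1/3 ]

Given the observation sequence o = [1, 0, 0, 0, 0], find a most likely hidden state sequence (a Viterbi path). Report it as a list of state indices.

t=0: δ = [1.250e-01, 5.556e-02, 2.778e-02]  (obs o_0=1)
t=1: δ = [1.042e-02, 2.604e-02, 1.042e-02]  ψ = [0, 0, 0]  (obs o_1=0)
t=2: δ = [1.447e-03, 3.255e-03, 4.340e-03]  ψ = [2, 1, 1]  (obs o_2=0)
t=3: δ = [6.028e-04, 9.042e-04, 5.425e-04]  ψ = [2, 2, 1]  (obs o_3=0)
t=4: δ = [7.535e-05, 1.256e-04, 1.507e-04]  ψ = [2, 0, 1]  (obs o_4=0)
backtrack: best end state = 2; path = [0, 1, 2, 1, 2]

path = [0, 1, 2, 1, 2]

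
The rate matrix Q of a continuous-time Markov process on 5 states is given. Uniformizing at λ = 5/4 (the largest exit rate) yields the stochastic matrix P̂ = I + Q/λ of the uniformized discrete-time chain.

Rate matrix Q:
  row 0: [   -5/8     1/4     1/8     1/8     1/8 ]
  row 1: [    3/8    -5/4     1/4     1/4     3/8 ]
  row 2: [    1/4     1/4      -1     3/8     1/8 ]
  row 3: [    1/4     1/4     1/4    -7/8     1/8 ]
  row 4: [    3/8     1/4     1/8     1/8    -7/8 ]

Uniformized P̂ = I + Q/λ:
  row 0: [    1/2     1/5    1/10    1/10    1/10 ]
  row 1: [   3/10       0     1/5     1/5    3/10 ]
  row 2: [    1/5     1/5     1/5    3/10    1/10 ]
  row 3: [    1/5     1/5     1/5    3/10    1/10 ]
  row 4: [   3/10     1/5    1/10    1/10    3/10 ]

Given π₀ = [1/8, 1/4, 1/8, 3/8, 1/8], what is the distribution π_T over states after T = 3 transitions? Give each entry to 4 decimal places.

π = [0.3280, 0.1660, 0.1520, 0.1870, 0.1670]

t=0: π = [0.1250, 0.2500, 0.1250, 0.3750, 0.1250]
t=1: π = [0.2750, 0.1500, 0.1750, 0.2250, 0.1750]
t=2: π = [0.3150, 0.1700, 0.1550, 0.1950, 0.1650]
t=3: π = [0.3280, 0.1660, 0.1520, 0.1870, 0.1670]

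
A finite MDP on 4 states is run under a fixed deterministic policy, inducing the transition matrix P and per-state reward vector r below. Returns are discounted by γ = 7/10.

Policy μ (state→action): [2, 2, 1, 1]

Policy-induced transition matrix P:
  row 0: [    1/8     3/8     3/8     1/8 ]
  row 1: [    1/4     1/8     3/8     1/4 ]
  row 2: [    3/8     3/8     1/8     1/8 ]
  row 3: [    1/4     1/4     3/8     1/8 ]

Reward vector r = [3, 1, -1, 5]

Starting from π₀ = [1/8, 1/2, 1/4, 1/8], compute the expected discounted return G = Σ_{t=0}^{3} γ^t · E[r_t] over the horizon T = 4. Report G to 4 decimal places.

G = 3.6950

t=0: π = [0.1250, 0.5000, 0.2500, 0.1250], E[r] = 1.2500, γ^t·E[r] = 1.250000, running G = 1.250000
t=1: π = [0.2656, 0.2344, 0.3125, 0.1875], E[r] = 1.6563, γ^t·E[r] = 1.159375, running G = 2.409375
t=2: π = [0.2559, 0.2930, 0.2969, 0.1543], E[r] = 1.5352, γ^t·E[r] = 0.752227, running G = 3.161602
t=3: π = [0.2551, 0.2825, 0.3008, 0.1616], E[r] = 1.5552, γ^t·E[r] = 0.533425, running G = 3.695027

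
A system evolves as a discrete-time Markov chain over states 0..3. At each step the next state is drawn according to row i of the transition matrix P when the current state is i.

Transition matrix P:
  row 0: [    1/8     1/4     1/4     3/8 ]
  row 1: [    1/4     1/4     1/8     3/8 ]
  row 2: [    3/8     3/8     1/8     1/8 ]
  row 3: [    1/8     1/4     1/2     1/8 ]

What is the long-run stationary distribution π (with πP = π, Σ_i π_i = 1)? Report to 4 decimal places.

π = [0.2218, 0.2808, 0.2467, 0.2507]

Balance equations π_j = Σ_i π_i·P[i][j]:
  π_0 = 1/8·π_0 + 1/4·π_1 + 3/8·π_2 + 1/8·π_3
  π_1 = 1/4·π_0 + 1/4·π_1 + 3/8·π_2 + 1/4·π_3
  π_2 = 1/4·π_0 + 1/8·π_1 + 1/8·π_2 + 1/2·π_3
  normalize: π_0 + π_1 + π_2 + π_3 = 1
Solving the linear system gives exactly π = [169/762, 107/381, 94/381, 191/762].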